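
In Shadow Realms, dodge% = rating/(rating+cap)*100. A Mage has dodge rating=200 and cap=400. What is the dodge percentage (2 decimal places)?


dodge% = 200 / (200 + 400) * 100
= 200 / 600 * 100
= 0.333333 * 100
= 33.33%

33.33%


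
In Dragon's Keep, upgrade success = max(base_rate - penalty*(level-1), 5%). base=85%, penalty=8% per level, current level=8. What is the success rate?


raw_rate = 85 - 8 * (8 - 1)
= 85 - 8 * 7
= 85 - 56
= 29
Apply floor: max(29, 5) = 29%

29%


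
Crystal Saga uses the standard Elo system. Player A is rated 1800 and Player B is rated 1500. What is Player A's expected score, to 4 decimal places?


Elo expected score: Ea = 1/(1 + 10^((Rb-Ra)/400))
Rb - Ra = 1500 - 1800 = -300
(Rb-Ra)/400 = -300/400 = -0.75
10^-0.75 = 0.177828
Ea = 1/(1 + 0.177828) = 1/1.177828 = 0.8490

0.8490


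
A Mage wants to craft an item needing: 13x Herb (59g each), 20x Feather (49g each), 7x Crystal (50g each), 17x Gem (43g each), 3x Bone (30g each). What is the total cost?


Cost breakdown:
  Herb: 13 * 59 = 767
  Feather: 20 * 49 = 980
  Crystal: 7 * 50 = 350
  Gem: 17 * 43 = 731
  Bone: 3 * 30 = 90
Total = 767 + 980 + 350 + 731 + 90 = 2918

2918 gold


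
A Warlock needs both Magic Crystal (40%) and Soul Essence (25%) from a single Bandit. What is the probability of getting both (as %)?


For independent events, P(both) = P(A) * P(B)
= 40% * 25%
= 1000 / 100 %
= 10.0%

10.0%


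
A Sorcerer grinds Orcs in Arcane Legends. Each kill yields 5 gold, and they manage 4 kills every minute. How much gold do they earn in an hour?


Gold per minute = 5 * 4 = 20
Gold per hour = 20 * 60 = 1200

1200 gold/hour


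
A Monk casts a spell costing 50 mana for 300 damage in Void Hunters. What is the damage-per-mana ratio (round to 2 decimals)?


Efficiency = damage / mana
= 300 / 50
= 6.00

6.00 dmg/mana


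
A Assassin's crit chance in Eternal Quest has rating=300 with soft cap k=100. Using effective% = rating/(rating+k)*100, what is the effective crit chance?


effective% = rating / (rating + k) * 100
= 300 / (300 + 100) * 100
= 300 / 400 * 100
= 0.75 * 100
= 75.00%

75.00%


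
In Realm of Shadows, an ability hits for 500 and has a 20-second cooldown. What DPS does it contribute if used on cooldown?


DPS = damage / cooldown
= 500 / 20
= 25.00

25.00 DPS


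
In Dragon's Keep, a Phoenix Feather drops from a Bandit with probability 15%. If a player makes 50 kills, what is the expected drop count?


Expected drops = kills * (drop_rate / 100)
= 50 * (15 / 100)
= 50 * 0.15
= 7.5

7.5 drops


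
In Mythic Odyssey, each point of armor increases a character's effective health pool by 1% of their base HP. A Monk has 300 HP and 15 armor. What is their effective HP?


EHP = 300 * (1 + 15/100)
= 300 * (1 + 0.15)
= 300 * 1.15
= 345.0

345.0 EHP


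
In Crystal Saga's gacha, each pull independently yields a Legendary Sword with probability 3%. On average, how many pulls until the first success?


Expected pulls for a geometric distribution = 1/p = 100 / rate%
= 100 / 3
= 33.33

33.33 pulls


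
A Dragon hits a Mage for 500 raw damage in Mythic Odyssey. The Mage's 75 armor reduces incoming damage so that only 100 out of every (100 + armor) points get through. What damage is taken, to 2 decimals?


actual = 500 * 100 / (100 + 75)
= 500 * 100 / 175
= 50000 / 175
= 285.71

285.71 damage


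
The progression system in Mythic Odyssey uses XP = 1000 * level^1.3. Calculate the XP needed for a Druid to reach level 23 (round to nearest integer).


XP = 1000 * level^1.3
Substitute level = 23:
XP = 1000 * 23^1.3
= 1000 * 58.9178
= 58918

58918 XP


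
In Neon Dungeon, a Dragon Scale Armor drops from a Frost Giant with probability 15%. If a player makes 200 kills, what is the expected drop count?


Expected drops = kills * (drop_rate / 100)
= 200 * (15 / 100)
= 200 * 0.15
= 30.0

30.0 drops


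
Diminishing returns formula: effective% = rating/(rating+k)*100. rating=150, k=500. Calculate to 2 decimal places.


effective% = rating / (rating + k) * 100
= 150 / (150 + 500) * 100
= 150 / 650 * 100
= 0.230769 * 100
= 23.08%

23.08%


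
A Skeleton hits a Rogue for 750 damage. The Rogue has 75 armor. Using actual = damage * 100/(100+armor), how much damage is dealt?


actual = 750 * 100 / (100 + 75)
= 750 * 100 / 175
= 75000 / 175
= 428.57

428.57 damage


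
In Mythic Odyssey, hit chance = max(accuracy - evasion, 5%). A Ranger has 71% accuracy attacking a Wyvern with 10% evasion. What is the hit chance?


accuracy - evasion = 71 - 10 = 61
Apply floor: max(61, 5) = 61
Hit chance = 61%

61%


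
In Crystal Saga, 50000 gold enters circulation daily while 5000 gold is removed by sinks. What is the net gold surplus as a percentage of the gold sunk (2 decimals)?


Net gold = 50000 - 5000 = 45000
Inflation rate = net / sunk * 100 = 45000 / 5000 * 100
= 9.0 * 100
= 900.00%

900.00%


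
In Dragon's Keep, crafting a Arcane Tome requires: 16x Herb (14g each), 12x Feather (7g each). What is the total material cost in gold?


Cost breakdown:
  Herb: 16 * 14 = 224
  Feather: 12 * 7 = 84
Total = 224 + 84 = 308

308 gold


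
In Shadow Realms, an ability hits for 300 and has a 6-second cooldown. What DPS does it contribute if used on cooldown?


DPS = damage / cooldown
= 300 / 6
= 50.00

50.00 DPS


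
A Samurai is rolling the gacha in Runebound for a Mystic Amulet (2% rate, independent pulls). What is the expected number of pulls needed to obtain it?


Expected pulls for a geometric distribution = 1/p = 100 / rate%
= 100 / 2
= 50.0

50.0 pulls


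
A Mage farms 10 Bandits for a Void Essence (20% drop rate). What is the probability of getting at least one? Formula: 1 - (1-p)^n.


P(at least one) = 1 - P(none) = 1 - (1-p)^n
p = 20/100 = 0.2
1 - p = 0.8
(1 - p)^10 = 0.8^10 = 0.107374
P(at least one) = 1 - 0.107374 = 0.8926

0.8926


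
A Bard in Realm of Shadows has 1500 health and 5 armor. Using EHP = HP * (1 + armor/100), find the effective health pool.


EHP = 1500 * (1 + 5/100)
= 1500 * (1 + 0.05)
= 1500 * 1.05
= 1575.0

1575.0 EHP


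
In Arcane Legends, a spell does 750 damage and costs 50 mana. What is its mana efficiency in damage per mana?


Efficiency = damage / mana
= 750 / 50
= 15.00

15.00 dmg/mana


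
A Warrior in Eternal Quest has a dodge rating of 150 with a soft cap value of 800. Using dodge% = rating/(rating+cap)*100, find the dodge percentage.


dodge% = 150 / (150 + 800) * 100
= 150 / 950 * 100
= 0.157895 * 100
= 15.79%

15.79%


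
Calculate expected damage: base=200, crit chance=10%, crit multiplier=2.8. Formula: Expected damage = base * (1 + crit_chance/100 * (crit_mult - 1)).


E[dmg] = base * (1 + crit_chance * (crit_mult - 1))
cc as decimal = 10/100 = 0.1
cm - 1 = 2.8 - 1 = 1.8
Bonus factor = 0.1 * 1.8 = 0.18
Total multiplier = 1 + 0.18 = 1.18
Expected damage = 200 * 1.18 = 236.00

236.00 damage


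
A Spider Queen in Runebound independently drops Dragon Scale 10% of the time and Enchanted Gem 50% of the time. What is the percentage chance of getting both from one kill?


For independent events, P(both) = P(A) * P(B)
= 10% * 50%
= 500 / 100 %
= 5.0%

5.0%


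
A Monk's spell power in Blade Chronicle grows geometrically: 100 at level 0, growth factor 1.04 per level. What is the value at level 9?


value = base * growth^level
= 100 * 1.04^9
= 100 * 1.423312
= 142.33

142.33 spell power


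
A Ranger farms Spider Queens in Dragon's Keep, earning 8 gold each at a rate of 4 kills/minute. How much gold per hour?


Gold per minute = 8 * 4 = 32
Gold per hour = 32 * 60 = 1920

1920 gold/hour


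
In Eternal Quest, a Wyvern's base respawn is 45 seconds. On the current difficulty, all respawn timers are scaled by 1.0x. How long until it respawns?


Respawn time = base * multiplier
= 45 * 1.0
= 45.0 seconds

45.0 seconds


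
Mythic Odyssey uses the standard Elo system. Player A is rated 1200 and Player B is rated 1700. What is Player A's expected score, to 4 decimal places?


Elo expected score: Ea = 1/(1 + 10^((Rb-Ra)/400))
Rb - Ra = 1700 - 1200 = 500
(Rb-Ra)/400 = 500/400 = 1.25
10^1.25 = 17.782794
Ea = 1/(1 + 17.782794) = 1/18.782794 = 0.0532

0.0532


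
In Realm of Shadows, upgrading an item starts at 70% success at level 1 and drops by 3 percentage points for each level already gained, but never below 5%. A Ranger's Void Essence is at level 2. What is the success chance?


raw_rate = 70 - 3 * (2 - 1)
= 70 - 3 * 1
= 70 - 3
= 67
Apply floor: max(67, 5) = 67%

67%


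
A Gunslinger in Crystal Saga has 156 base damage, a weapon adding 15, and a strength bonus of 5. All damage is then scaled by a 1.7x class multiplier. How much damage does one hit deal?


Sum base + weapon + str = 156 + 15 + 5 = 176
Multiply by 1.7:
176 * 1.7 = 299.2

299.2 damage


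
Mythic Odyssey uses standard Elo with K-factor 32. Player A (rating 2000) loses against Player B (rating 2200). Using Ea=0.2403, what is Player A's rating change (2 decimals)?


Elo update: delta = K * (S - Ea), where S = 0 (loses)
S - Ea = 0 - 0.2403 = -0.2403
Rating change = 32 * -0.2403
= -7.69

-7.69 rating points


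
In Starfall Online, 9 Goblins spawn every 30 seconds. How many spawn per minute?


Spawns per minute = count * (60 / interval)
= 9 * (60 / 30)
= 9 * 2.0
= 18.0

18.0 per minute


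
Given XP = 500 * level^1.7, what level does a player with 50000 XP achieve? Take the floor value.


XP = 500 * level^1.7, so level = (XP / 500)^(1/1.7)
= (50000 / 500)^(1/1.7)
= 100.0^0.5882
= 15.0131
Floor: level = 15

level 15


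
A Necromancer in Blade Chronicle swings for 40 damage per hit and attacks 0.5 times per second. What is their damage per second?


DPS = damage * attack_speed
= 40 * 0.5
= 20.0

20.0 DPS


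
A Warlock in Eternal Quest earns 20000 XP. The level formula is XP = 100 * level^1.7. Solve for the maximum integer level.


XP = 100 * level^1.7, so level = (XP / 100)^(1/1.7)
= (20000 / 100)^(1/1.7)
= 200.0^0.5882
= 22.5708
Floor: level = 22

level 22


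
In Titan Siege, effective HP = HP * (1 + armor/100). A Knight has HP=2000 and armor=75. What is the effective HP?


EHP = 2000 * (1 + 75/100)
= 2000 * (1 + 0.75)
= 2000 * 1.75
= 3500.0

3500.0 EHP


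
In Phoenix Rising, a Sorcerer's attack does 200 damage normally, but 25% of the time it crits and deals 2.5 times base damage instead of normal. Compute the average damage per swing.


E[dmg] = base * (1 + crit_chance * (crit_mult - 1))
cc as decimal = 25/100 = 0.25
cm - 1 = 2.5 - 1 = 1.5
Bonus factor = 0.25 * 1.5 = 0.375
Total multiplier = 1 + 0.375 = 1.375
Expected damage = 200 * 1.375 = 275.00

275.00 damage


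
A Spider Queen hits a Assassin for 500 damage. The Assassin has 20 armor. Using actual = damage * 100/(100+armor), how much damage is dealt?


actual = 500 * 100 / (100 + 20)
= 500 * 100 / 120
= 50000 / 120
= 416.67

416.67 damage


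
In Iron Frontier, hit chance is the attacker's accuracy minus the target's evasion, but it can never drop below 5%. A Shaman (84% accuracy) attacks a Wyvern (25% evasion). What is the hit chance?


accuracy - evasion = 84 - 25 = 59
Apply floor: max(59, 5) = 59
Hit chance = 59%

59%


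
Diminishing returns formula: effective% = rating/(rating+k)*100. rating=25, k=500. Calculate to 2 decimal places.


effective% = rating / (rating + k) * 100
= 25 / (25 + 500) * 100
= 25 / 525 * 100
= 0.047619 * 100
= 4.76%

4.76%


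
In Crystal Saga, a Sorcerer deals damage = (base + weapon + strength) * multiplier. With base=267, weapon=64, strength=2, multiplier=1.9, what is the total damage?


Sum base + weapon + str = 267 + 64 + 2 = 333
Multiply by 1.9:
333 * 1.9 = 632.7

632.7 damage


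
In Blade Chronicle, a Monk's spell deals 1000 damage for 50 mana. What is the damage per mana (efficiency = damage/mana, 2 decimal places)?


Efficiency = damage / mana
= 1000 / 50
= 20.00

20.00 dmg/mana


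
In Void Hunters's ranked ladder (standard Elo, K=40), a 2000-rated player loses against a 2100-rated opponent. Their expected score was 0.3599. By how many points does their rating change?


Elo update: delta = K * (S - Ea), where S = 0 (loses)
S - Ea = 0 - 0.3599 = -0.3599
Rating change = 40 * -0.3599
= -14.40

-14.40 rating points


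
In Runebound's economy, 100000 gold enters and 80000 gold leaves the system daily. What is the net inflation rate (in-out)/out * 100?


Net gold = 100000 - 80000 = 20000
Inflation rate = net / sunk * 100 = 20000 / 80000 * 100
= 0.25 * 100
= 25.00%

25.00%


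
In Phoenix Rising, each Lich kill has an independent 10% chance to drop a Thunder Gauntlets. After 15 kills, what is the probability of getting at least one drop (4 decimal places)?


P(at least one) = 1 - P(none) = 1 - (1-p)^n
p = 10/100 = 0.1
1 - p = 0.9
(1 - p)^15 = 0.9^15 = 0.205891
P(at least one) = 1 - 0.205891 = 0.7941

0.7941


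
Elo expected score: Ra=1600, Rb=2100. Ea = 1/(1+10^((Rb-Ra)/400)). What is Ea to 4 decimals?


Elo expected score: Ea = 1/(1 + 10^((Rb-Ra)/400))
Rb - Ra = 2100 - 1600 = 500
(Rb-Ra)/400 = 500/400 = 1.25
10^1.25 = 17.782794
Ea = 1/(1 + 17.782794) = 1/18.782794 = 0.0532

0.0532


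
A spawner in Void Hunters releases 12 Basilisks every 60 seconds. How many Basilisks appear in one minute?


Spawns per minute = count * (60 / interval)
= 12 * (60 / 60)
= 12 * 1.0
= 12.0

12.0 per minute


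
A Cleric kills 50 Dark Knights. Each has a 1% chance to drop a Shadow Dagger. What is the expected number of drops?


Expected drops = kills * (drop_rate / 100)
= 50 * (1 / 100)
= 50 * 0.01
= 0.5

0.5 drops


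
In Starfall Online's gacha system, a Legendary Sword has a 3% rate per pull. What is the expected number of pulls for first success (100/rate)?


Expected pulls for a geometric distribution = 1/p = 100 / rate%
= 100 / 3
= 33.33

33.33 pulls


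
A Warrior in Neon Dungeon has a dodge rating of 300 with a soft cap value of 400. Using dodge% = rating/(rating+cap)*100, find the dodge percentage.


dodge% = 300 / (300 + 400) * 100
= 300 / 700 * 100
= 0.428571 * 100
= 42.86%

42.86%


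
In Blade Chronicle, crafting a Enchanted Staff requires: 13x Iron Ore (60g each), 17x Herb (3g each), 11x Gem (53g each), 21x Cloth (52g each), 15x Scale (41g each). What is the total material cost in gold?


Cost breakdown:
  Iron Ore: 13 * 60 = 780
  Herb: 17 * 3 = 51
  Gem: 11 * 53 = 583
  Cloth: 21 * 52 = 1092
  Scale: 15 * 41 = 615
Total = 780 + 51 + 583 + 1092 + 615 = 3121

3121 gold


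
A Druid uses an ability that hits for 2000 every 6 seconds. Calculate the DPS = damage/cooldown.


DPS = damage / cooldown
= 2000 / 6
= 333.33

333.33 DPS


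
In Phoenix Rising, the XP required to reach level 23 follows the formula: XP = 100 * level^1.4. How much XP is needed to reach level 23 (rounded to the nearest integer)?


XP = 100 * level^1.4
Substitute level = 23:
XP = 100 * 23^1.4
= 100 * 80.6156
= 8062

8062 XP


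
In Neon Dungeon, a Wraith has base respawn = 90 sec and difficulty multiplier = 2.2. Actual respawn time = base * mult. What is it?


Respawn time = base * multiplier
= 90 * 2.2
= 198.0 seconds

198.0 seconds


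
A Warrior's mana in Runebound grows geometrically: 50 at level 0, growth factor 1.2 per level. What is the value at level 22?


value = base * growth^level
= 50 * 1.2^22
= 50 * 55.206144
= 2760.31

2760.31 mana


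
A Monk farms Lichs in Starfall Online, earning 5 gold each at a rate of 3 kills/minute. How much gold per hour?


Gold per minute = 5 * 3 = 15
Gold per hour = 15 * 60 = 900

900 gold/hour


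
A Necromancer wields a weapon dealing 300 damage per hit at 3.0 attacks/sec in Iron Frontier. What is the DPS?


DPS = damage * attack_speed
= 300 * 3.0
= 900.0

900.0 DPS


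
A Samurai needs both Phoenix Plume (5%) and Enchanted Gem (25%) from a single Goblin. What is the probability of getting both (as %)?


For independent events, P(both) = P(A) * P(B)
= 5% * 25%
= 125 / 100 %
= 1.25%

1.25%


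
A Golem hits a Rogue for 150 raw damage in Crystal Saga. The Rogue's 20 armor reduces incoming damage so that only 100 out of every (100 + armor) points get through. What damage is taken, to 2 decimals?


actual = 150 * 100 / (100 + 20)
= 150 * 100 / 120
= 15000 / 120
= 125.00

125.00 damage


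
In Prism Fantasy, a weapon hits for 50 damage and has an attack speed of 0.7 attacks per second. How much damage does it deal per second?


DPS = damage * attack_speed
= 50 * 0.7
= 35.0

35.0 DPS


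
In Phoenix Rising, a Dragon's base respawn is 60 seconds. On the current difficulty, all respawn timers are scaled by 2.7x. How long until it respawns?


Respawn time = base * multiplier
= 60 * 2.7
= 162.0 seconds

162.0 seconds


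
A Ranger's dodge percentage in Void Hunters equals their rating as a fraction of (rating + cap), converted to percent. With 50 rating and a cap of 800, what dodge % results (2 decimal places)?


dodge% = 50 / (50 + 800) * 100
= 50 / 850 * 100
= 0.058824 * 100
= 5.88%

5.88%


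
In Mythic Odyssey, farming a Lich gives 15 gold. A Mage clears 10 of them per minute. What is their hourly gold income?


Gold per minute = 15 * 10 = 150
Gold per hour = 150 * 60 = 9000

9000 gold/hour


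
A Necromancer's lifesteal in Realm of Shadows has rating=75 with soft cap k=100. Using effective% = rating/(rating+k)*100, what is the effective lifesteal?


effective% = rating / (rating + k) * 100
= 75 / (75 + 100) * 100
= 75 / 175 * 100
= 0.428571 * 100
= 42.86%

42.86%


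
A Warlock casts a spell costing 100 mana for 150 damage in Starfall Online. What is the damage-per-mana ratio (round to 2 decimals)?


Efficiency = damage / mana
= 150 / 100
= 1.50

1.50 dmg/mana


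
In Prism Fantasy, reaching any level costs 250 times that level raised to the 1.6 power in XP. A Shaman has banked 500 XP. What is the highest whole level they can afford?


XP = 250 * level^1.6, so level = (XP / 250)^(1/1.6)
= (500 / 250)^(1/1.6)
= 2.0^0.625
= 1.5422
Floor: level = 1

level 1


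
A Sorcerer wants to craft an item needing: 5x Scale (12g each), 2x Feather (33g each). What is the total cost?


Cost breakdown:
  Scale: 5 * 12 = 60
  Feather: 2 * 33 = 66
Total = 60 + 66 = 126

126 gold


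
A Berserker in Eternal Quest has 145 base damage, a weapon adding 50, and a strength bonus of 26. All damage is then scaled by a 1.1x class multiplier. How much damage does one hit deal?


Sum base + weapon + str = 145 + 50 + 26 = 221
Multiply by 1.1:
221 * 1.1 = 243.1

243.1 damage


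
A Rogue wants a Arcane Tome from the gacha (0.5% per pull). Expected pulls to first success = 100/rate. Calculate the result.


Expected pulls for a geometric distribution = 1/p = 100 / rate%
= 100 / 0.5
= 200.0

200.0 pulls


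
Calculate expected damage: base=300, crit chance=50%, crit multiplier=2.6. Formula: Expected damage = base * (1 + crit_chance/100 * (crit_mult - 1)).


E[dmg] = base * (1 + crit_chance * (crit_mult - 1))
cc as decimal = 50/100 = 0.5
cm - 1 = 2.6 - 1 = 1.6
Bonus factor = 0.5 * 1.6 = 0.8
Total multiplier = 1 + 0.8 = 1.8
Expected damage = 300 * 1.8 = 540.00

540.00 damage


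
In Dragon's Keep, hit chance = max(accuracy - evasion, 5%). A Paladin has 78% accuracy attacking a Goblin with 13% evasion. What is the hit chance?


accuracy - evasion = 78 - 13 = 65
Apply floor: max(65, 5) = 65
Hit chance = 65%

65%


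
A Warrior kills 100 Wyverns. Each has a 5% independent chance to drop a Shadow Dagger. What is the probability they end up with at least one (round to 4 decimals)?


P(at least one) = 1 - P(none) = 1 - (1-p)^n
p = 5/100 = 0.05
1 - p = 0.95
(1 - p)^100 = 0.95^100 = 0.005921
P(at least one) = 1 - 0.005921 = 0.9941

0.9941


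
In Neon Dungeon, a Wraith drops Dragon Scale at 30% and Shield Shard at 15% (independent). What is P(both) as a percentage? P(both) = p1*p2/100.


For independent events, P(both) = P(A) * P(B)
= 30% * 15%
= 450 / 100 %
= 4.5%

4.5%


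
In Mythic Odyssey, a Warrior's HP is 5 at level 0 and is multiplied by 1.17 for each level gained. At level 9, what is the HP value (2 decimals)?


value = base * growth^level
= 5 * 1.17^9
= 5 * 4.1084
= 20.54

20.54 HP


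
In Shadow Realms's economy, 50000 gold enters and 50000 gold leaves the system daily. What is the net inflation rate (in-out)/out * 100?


Net gold = 50000 - 50000 = 0
Inflation rate = net / sunk * 100 = 0 / 50000 * 100
= 0.0 * 100
= 0.00%

0.00%


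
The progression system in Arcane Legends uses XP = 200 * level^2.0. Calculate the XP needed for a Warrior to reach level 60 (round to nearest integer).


XP = 200 * level^2.0
Substitute level = 60:
XP = 200 * 60^2.0
= 200 * 3600.0
= 720000

720000 XP


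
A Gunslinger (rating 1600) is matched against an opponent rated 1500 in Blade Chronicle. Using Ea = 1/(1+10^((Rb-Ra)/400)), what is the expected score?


Elo expected score: Ea = 1/(1 + 10^((Rb-Ra)/400))
Rb - Ra = 1500 - 1600 = -100
(Rb-Ra)/400 = -100/400 = -0.25
10^-0.25 = 0.562341
Ea = 1/(1 + 0.562341) = 1/1.562341 = 0.6401

0.6401


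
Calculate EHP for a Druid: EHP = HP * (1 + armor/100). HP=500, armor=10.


EHP = 500 * (1 + 10/100)
= 500 * (1 + 0.1)
= 500 * 1.1
= 550.0

550.0 EHP


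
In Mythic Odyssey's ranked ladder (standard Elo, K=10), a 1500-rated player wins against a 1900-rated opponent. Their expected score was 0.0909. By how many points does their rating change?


Elo update: delta = K * (S - Ea), where S = 1 (wins)
S - Ea = 1 - 0.0909 = 0.9091
Rating change = 10 * 0.9091
= 9.09

9.09 rating points


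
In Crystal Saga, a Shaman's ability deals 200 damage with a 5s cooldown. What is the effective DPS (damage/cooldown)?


DPS = damage / cooldown
= 200 / 5
= 40.00

40.00 DPS


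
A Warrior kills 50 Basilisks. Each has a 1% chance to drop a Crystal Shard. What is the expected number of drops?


Expected drops = kills * (drop_rate / 100)
= 50 * (1 / 100)
= 50 * 0.01
= 0.5

0.5 drops


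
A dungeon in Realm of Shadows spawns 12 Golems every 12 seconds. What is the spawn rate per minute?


Spawns per minute = count * (60 / interval)
= 12 * (60 / 12)
= 12 * 5.0
= 60.0

60.0 per minute


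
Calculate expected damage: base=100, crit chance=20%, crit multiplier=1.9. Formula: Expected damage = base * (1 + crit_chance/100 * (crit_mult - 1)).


E[dmg] = base * (1 + crit_chance * (crit_mult - 1))
cc as decimal = 20/100 = 0.2
cm - 1 = 1.9 - 1 = 0.9
Bonus factor = 0.2 * 0.9 = 0.18
Total multiplier = 1 + 0.18 = 1.18
Expected damage = 100 * 1.18 = 118.00

118.00 damage


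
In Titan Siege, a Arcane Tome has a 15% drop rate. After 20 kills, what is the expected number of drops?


Expected drops = kills * (drop_rate / 100)
= 20 * (15 / 100)
= 20 * 0.15
= 3.0

3.0 drops


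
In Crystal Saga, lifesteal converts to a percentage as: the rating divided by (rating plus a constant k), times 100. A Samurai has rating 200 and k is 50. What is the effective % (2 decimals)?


effective% = rating / (rating + k) * 100
= 200 / (200 + 50) * 100
= 200 / 250 * 100
= 0.8 * 100
= 80.00%

80.00%


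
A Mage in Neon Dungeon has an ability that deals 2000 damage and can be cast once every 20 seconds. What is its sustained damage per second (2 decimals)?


DPS = damage / cooldown
= 2000 / 20
= 100.00

100.00 DPS


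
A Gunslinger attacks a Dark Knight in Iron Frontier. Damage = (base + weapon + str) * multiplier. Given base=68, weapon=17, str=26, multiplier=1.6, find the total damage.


Sum base + weapon + str = 68 + 17 + 26 = 111
Multiply by 1.6:
111 * 1.6 = 177.6

177.6 damage


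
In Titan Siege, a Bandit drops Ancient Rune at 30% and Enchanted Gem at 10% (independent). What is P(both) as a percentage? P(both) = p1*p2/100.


For independent events, P(both) = P(A) * P(B)
= 30% * 10%
= 300 / 100 %
= 3.0%

3.0%


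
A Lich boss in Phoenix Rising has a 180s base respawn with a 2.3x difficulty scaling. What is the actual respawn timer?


Respawn time = base * multiplier
= 180 * 2.3
= 414.0 seconds

414.0 seconds


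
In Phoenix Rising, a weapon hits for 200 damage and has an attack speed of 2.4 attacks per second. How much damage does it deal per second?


DPS = damage * attack_speed
= 200 * 2.4
= 480.0

480.0 DPS


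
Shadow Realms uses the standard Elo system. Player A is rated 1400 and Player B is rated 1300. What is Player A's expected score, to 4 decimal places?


Elo expected score: Ea = 1/(1 + 10^((Rb-Ra)/400))
Rb - Ra = 1300 - 1400 = -100
(Rb-Ra)/400 = -100/400 = -0.25
10^-0.25 = 0.562341
Ea = 1/(1 + 0.562341) = 1/1.562341 = 0.6401

0.6401


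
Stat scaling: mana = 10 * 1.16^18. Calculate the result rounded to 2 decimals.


value = base * growth^level
= 10 * 1.16^18
= 10 * 14.462514
= 144.63

144.63 mana


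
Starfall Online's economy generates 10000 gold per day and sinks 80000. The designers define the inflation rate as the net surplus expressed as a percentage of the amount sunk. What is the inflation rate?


Net gold = 10000 - 80000 = -70000
Inflation rate = net / sunk * 100 = -70000 / 80000 * 100
= -0.875 * 100
= -87.50%

-87.50%


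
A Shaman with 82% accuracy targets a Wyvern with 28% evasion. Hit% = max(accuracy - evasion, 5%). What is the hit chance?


accuracy - evasion = 82 - 28 = 54
Apply floor: max(54, 5) = 54
Hit chance = 54%

54%


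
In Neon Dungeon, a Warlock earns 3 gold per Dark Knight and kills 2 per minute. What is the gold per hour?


Gold per minute = 3 * 2 = 6
Gold per hour = 6 * 60 = 360

360 gold/hour


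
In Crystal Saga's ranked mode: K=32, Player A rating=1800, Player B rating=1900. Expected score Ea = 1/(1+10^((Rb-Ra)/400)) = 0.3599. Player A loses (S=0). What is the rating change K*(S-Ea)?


Elo update: delta = K * (S - Ea), where S = 0 (loses)
S - Ea = 0 - 0.3599 = -0.3599
Rating change = 32 * -0.3599
= -11.52

-11.52 rating points


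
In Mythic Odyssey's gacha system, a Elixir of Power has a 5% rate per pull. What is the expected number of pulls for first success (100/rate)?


Expected pulls for a geometric distribution = 1/p = 100 / rate%
= 100 / 5
= 20.0

20.0 pulls


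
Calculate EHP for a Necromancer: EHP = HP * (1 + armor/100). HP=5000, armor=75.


EHP = 5000 * (1 + 75/100)
= 5000 * (1 + 0.75)
= 5000 * 1.75
= 8750.0

8750.0 EHP


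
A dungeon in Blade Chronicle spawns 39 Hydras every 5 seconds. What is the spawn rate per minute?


Spawns per minute = count * (60 / interval)
= 39 * (60 / 5)
= 39 * 12.0
= 468.0

468.0 per minute


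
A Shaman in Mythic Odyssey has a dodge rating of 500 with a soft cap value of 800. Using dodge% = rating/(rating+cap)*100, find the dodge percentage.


dodge% = 500 / (500 + 800) * 100
= 500 / 1300 * 100
= 0.384615 * 100
= 38.46%

38.46%


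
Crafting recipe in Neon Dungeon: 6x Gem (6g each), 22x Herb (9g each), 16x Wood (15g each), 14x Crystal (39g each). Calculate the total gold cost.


Cost breakdown:
  Gem: 6 * 6 = 36
  Herb: 22 * 9 = 198
  Wood: 16 * 15 = 240
  Crystal: 14 * 39 = 546
Total = 36 + 198 + 240 + 546 = 1020

1020 gold


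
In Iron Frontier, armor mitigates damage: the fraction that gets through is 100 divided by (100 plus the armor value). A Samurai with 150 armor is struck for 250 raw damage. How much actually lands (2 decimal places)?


actual = 250 * 100 / (100 + 150)
= 250 * 100 / 250
= 25000 / 250
= 100.00

100.00 damage


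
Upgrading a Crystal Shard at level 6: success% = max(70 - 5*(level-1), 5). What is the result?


raw_rate = 70 - 5 * (6 - 1)
= 70 - 5 * 5
= 70 - 25
= 45
Apply floor: max(45, 5) = 45%

45%


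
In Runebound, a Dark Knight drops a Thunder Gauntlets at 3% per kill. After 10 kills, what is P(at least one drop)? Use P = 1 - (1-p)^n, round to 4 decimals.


P(at least one) = 1 - P(none) = 1 - (1-p)^n
p = 3/100 = 0.03
1 - p = 0.97
(1 - p)^10 = 0.97^10 = 0.737424
P(at least one) = 1 - 0.737424 = 0.2626

0.2626


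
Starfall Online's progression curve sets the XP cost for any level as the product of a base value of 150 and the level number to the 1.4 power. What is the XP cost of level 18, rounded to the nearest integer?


XP = 150 * level^1.4
Substitute level = 18:
XP = 150 * 18^1.4
= 150 * 57.1981
= 8580

8580 XP


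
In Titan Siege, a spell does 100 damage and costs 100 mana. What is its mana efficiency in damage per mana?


Efficiency = damage / mana
= 100 / 100
= 1.00

1.00 dmg/mana


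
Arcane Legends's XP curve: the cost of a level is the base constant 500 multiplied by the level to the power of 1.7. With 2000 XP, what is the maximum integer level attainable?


XP = 500 * level^1.7, so level = (XP / 500)^(1/1.7)
= (2000 / 500)^(1/1.7)
= 4.0^0.5882
= 2.2602
Floor: level = 2

level 2


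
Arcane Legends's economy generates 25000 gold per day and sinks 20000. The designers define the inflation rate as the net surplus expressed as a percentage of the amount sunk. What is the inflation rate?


Net gold = 25000 - 20000 = 5000
Inflation rate = net / sunk * 100 = 5000 / 20000 * 100
= 0.25 * 100
= 25.00%

25.00%


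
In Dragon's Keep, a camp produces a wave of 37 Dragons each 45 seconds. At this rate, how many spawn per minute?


Spawns per minute = count * (60 / interval)
= 37 * (60 / 45)
= 37 * 1.3333
= 49.33

49.33 per minute


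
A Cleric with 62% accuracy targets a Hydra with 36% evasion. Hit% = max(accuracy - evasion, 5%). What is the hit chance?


accuracy - evasion = 62 - 36 = 26
Apply floor: max(26, 5) = 26
Hit chance = 26%

26%


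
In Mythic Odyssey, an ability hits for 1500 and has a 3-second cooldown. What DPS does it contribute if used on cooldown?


DPS = damage / cooldown
= 1500 / 3
= 500.00

500.00 DPS


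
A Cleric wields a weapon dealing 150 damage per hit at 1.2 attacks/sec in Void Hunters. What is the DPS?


DPS = damage * attack_speed
= 150 * 1.2
= 180.0

180.0 DPS


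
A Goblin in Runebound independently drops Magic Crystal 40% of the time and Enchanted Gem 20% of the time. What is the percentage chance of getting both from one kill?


For independent events, P(both) = P(A) * P(B)
= 40% * 20%
= 800 / 100 %
= 8.0%

8.0%


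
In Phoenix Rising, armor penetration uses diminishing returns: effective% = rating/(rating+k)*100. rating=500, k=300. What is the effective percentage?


effective% = rating / (rating + k) * 100
= 500 / (500 + 300) * 100
= 500 / 800 * 100
= 0.625 * 100
= 62.50%

62.50%


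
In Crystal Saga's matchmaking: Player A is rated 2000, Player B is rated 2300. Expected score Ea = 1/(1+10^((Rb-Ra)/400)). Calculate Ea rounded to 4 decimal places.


Elo expected score: Ea = 1/(1 + 10^((Rb-Ra)/400))
Rb - Ra = 2300 - 2000 = 300
(Rb-Ra)/400 = 300/400 = 0.75
10^0.75 = 5.623413
Ea = 1/(1 + 5.623413) = 1/6.623413 = 0.1510

0.1510


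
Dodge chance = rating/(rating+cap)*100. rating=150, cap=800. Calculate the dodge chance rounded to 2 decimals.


dodge% = 150 / (150 + 800) * 100
= 150 / 950 * 100
= 0.157895 * 100
= 15.79%

15.79%


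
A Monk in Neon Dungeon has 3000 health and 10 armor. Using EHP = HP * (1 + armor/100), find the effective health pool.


EHP = 3000 * (1 + 10/100)
= 3000 * (1 + 0.1)
= 3000 * 1.1
= 3300.0

3300.0 EHP


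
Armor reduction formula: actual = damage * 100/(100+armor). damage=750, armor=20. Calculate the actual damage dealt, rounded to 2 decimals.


actual = 750 * 100 / (100 + 20)
= 750 * 100 / 120
= 75000 / 120
= 625.00

625.00 damage


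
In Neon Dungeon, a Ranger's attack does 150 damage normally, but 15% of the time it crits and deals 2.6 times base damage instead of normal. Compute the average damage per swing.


E[dmg] = base * (1 + crit_chance * (crit_mult - 1))
cc as decimal = 15/100 = 0.15
cm - 1 = 2.6 - 1 = 1.6
Bonus factor = 0.15 * 1.6 = 0.24
Total multiplier = 1 + 0.24 = 1.24
Expected damage = 150 * 1.24 = 186.00

186.00 damage


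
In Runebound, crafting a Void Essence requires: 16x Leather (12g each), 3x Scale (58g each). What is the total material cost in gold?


Cost breakdown:
  Leather: 16 * 12 = 192
  Scale: 3 * 58 = 174
Total = 192 + 174 = 366

366 gold


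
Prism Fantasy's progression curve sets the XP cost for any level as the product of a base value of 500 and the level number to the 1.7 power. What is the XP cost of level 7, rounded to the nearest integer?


XP = 500 * level^1.7
Substitute level = 7:
XP = 500 * 7^1.7
= 500 * 27.3317
= 13666

13666 XP


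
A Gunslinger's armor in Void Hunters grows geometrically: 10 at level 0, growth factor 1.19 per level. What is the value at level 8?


value = base * growth^level
= 10 * 1.19^8
= 10 * 4.021385
= 40.21

40.21 armor


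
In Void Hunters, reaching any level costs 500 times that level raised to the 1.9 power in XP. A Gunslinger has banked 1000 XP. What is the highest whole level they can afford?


XP = 500 * level^1.9, so level = (XP / 500)^(1/1.9)
= (1000 / 500)^(1/1.9)
= 2.0^0.5263
= 1.4402
Floor: level = 1

level 1


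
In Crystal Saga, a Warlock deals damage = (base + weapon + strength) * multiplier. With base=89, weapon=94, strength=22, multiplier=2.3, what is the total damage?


Sum base + weapon + str = 89 + 94 + 22 = 205
Multiply by 2.3:
205 * 2.3 = 471.5

471.5 damage


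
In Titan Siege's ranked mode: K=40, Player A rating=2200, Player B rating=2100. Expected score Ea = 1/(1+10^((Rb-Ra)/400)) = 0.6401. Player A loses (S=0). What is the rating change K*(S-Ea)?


Elo update: delta = K * (S - Ea), where S = 0 (loses)
S - Ea = 0 - 0.6401 = -0.6401
Rating change = 40 * -0.6401
= -25.60

-25.60 rating points


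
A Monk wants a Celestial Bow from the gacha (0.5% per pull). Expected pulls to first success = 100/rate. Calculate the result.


Expected pulls for a geometric distribution = 1/p = 100 / rate%
= 100 / 0.5
= 200.0

200.0 pulls


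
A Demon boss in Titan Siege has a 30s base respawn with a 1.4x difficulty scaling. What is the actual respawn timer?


Respawn time = base * multiplier
= 30 * 1.4
= 42.0 seconds

42.0 seconds


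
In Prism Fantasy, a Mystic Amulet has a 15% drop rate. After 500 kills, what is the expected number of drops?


Expected drops = kills * (drop_rate / 100)
= 500 * (15 / 100)
= 500 * 0.15
= 75.0

75.0 drops


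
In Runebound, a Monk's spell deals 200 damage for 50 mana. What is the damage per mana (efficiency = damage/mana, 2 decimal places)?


Efficiency = damage / mana
= 200 / 50
= 4.00

4.00 dmg/mana


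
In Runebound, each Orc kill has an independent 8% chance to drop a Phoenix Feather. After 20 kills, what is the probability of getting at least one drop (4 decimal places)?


P(at least one) = 1 - P(none) = 1 - (1-p)^n
p = 8/100 = 0.08
1 - p = 0.92
(1 - p)^20 = 0.92^20 = 0.188693
P(at least one) = 1 - 0.188693 = 0.8113

0.8113


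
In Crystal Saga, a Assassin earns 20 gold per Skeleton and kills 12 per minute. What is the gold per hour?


Gold per minute = 20 * 12 = 240
Gold per hour = 240 * 60 = 14400

14400 gold/hour


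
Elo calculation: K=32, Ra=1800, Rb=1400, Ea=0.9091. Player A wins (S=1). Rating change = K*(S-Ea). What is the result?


Elo update: delta = K * (S - Ea), where S = 1 (wins)
S - Ea = 1 - 0.9091 = 0.0909
Rating change = 32 * 0.0909
= 2.91

2.91 rating points


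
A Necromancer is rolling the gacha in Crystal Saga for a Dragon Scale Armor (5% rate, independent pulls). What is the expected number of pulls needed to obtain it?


Expected pulls for a geometric distribution = 1/p = 100 / rate%
= 100 / 5
= 20.0

20.0 pulls


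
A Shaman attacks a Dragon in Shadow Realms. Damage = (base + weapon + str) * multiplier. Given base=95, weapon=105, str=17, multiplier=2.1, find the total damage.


Sum base + weapon + str = 95 + 105 + 17 = 217
Multiply by 2.1:
217 * 2.1 = 455.7

455.7 damage


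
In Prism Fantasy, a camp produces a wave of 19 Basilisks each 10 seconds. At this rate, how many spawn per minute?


Spawns per minute = count * (60 / interval)
= 19 * (60 / 10)
= 19 * 6.0
= 114.0

114.0 per minute


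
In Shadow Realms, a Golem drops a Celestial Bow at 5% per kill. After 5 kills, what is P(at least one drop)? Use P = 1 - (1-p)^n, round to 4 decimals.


P(at least one) = 1 - P(none) = 1 - (1-p)^n
p = 5/100 = 0.05
1 - p = 0.95
(1 - p)^5 = 0.95^5 = 0.773781
P(at least one) = 1 - 0.773781 = 0.2262

0.2262


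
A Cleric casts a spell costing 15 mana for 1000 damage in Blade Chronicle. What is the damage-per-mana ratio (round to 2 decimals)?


Efficiency = damage / mana
= 1000 / 15
= 66.67

66.67 dmg/mana


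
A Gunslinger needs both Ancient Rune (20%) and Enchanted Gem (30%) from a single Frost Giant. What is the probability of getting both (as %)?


For independent events, P(both) = P(A) * P(B)
= 20% * 30%
= 600 / 100 %
= 6.0%

6.0%


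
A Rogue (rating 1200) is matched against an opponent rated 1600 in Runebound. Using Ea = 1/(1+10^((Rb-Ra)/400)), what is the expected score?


Elo expected score: Ea = 1/(1 + 10^((Rb-Ra)/400))
Rb - Ra = 1600 - 1200 = 400
(Rb-Ra)/400 = 400/400 = 1.0
10^1.0 = 10.0
Ea = 1/(1 + 10.0) = 1/11.0 = 0.0909

0.0909


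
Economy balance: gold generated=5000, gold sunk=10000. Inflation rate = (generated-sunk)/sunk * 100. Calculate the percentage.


Net gold = 5000 - 10000 = -5000
Inflation rate = net / sunk * 100 = -5000 / 10000 * 100
= -0.5 * 100
= -50.00%

-50.00%


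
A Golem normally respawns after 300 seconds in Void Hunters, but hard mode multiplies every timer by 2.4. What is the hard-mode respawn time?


Respawn time = base * multiplier
= 300 * 2.4
= 720.0 seconds

720.0 seconds


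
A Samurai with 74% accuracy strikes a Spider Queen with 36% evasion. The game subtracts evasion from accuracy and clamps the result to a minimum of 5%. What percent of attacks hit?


accuracy - evasion = 74 - 36 = 38
Apply floor: max(38, 5) = 38
Hit chance = 38%

38%


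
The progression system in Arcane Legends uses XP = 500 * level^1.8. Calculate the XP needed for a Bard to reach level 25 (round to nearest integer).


XP = 500 * level^1.8
Substitute level = 25:
XP = 500 * 25^1.8
= 500 * 328.316
= 164158

164158 XP


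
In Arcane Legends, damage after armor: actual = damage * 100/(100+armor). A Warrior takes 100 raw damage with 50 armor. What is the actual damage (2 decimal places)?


actual = 100 * 100 / (100 + 50)
= 100 * 100 / 150
= 10000 / 150
= 66.67

66.67 damage


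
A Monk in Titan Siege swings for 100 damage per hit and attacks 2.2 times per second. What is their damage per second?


DPS = damage * attack_speed
= 100 * 2.2
= 220.0

220.0 DPS


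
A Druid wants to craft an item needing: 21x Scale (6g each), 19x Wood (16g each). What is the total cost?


Cost breakdown:
  Scale: 21 * 6 = 126
  Wood: 19 * 16 = 304
Total = 126 + 304 = 430

430 gold


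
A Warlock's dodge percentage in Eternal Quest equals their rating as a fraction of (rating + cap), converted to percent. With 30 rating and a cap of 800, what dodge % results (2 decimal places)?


dodge% = 30 / (30 + 800) * 100
= 30 / 830 * 100
= 0.036145 * 100
= 3.61%

3.61%


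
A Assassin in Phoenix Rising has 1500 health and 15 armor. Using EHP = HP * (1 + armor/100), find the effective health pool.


EHP = 1500 * (1 + 15/100)
= 1500 * (1 + 0.15)
= 1500 * 1.15
= 1725.0

1725.0 EHP


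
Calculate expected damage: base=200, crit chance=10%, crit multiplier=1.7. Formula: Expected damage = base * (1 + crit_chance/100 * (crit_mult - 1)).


E[dmg] = base * (1 + crit_chance * (crit_mult - 1))
cc as decimal = 10/100 = 0.1
cm - 1 = 1.7 - 1 = 0.7
Bonus factor = 0.1 * 0.7 = 0.07
Total multiplier = 1 + 0.07 = 1.07
Expected damage = 200 * 1.07 = 214.00

214.00 damage


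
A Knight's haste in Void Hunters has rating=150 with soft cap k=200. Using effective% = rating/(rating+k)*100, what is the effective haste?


effective% = rating / (rating + k) * 100
= 150 / (150 + 200) * 100
= 150 / 350 * 100
= 0.428571 * 100
= 42.86%

42.86%
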